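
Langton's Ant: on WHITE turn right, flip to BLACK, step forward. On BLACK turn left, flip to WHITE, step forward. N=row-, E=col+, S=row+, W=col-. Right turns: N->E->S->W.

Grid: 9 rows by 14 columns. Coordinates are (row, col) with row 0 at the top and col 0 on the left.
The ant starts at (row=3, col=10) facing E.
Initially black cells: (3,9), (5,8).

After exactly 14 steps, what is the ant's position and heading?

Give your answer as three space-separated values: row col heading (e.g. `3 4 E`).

Answer: 4 9 E

Derivation:
Step 1: on WHITE (3,10): turn R to S, flip to black, move to (4,10). |black|=3
Step 2: on WHITE (4,10): turn R to W, flip to black, move to (4,9). |black|=4
Step 3: on WHITE (4,9): turn R to N, flip to black, move to (3,9). |black|=5
Step 4: on BLACK (3,9): turn L to W, flip to white, move to (3,8). |black|=4
Step 5: on WHITE (3,8): turn R to N, flip to black, move to (2,8). |black|=5
Step 6: on WHITE (2,8): turn R to E, flip to black, move to (2,9). |black|=6
Step 7: on WHITE (2,9): turn R to S, flip to black, move to (3,9). |black|=7
Step 8: on WHITE (3,9): turn R to W, flip to black, move to (3,8). |black|=8
Step 9: on BLACK (3,8): turn L to S, flip to white, move to (4,8). |black|=7
Step 10: on WHITE (4,8): turn R to W, flip to black, move to (4,7). |black|=8
Step 11: on WHITE (4,7): turn R to N, flip to black, move to (3,7). |black|=9
Step 12: on WHITE (3,7): turn R to E, flip to black, move to (3,8). |black|=10
Step 13: on WHITE (3,8): turn R to S, flip to black, move to (4,8). |black|=11
Step 14: on BLACK (4,8): turn L to E, flip to white, move to (4,9). |black|=10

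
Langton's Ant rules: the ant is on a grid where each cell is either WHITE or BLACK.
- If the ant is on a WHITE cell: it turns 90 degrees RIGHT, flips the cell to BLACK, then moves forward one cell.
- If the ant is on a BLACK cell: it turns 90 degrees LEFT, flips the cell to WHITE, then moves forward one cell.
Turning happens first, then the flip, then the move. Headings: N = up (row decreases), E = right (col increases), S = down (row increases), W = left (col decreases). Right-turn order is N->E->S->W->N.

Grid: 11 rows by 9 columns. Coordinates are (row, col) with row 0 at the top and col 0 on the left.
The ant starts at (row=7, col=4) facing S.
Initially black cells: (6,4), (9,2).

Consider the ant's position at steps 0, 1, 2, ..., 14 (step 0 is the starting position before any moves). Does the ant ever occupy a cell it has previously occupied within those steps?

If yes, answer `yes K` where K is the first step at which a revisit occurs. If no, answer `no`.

Answer: yes 7

Derivation:
Step 1: on WHITE (7,4): turn R to W, flip to black, move to (7,3). |black|=3 — new cell
Step 2: on WHITE (7,3): turn R to N, flip to black, move to (6,3). |black|=4 — new cell
Step 3: on WHITE (6,3): turn R to E, flip to black, move to (6,4). |black|=5 — new cell
Step 4: on BLACK (6,4): turn L to N, flip to white, move to (5,4). |black|=4 — new cell
Step 5: on WHITE (5,4): turn R to E, flip to black, move to (5,5). |black|=5 — new cell
Step 6: on WHITE (5,5): turn R to S, flip to black, move to (6,5). |black|=6 — new cell
Step 7: on WHITE (6,5): turn R to W, flip to black, move to (6,4). |black|=7 — REVISIT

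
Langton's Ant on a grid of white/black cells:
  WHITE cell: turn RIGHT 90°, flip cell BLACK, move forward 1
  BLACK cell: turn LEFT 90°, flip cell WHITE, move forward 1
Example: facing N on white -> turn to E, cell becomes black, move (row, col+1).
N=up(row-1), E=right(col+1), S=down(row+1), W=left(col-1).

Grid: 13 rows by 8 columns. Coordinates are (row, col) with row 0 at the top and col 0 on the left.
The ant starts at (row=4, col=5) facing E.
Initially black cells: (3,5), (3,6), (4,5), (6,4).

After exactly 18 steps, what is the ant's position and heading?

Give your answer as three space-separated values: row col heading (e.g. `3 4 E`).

Answer: 3 4 W

Derivation:
Step 1: on BLACK (4,5): turn L to N, flip to white, move to (3,5). |black|=3
Step 2: on BLACK (3,5): turn L to W, flip to white, move to (3,4). |black|=2
Step 3: on WHITE (3,4): turn R to N, flip to black, move to (2,4). |black|=3
Step 4: on WHITE (2,4): turn R to E, flip to black, move to (2,5). |black|=4
Step 5: on WHITE (2,5): turn R to S, flip to black, move to (3,5). |black|=5
Step 6: on WHITE (3,5): turn R to W, flip to black, move to (3,4). |black|=6
Step 7: on BLACK (3,4): turn L to S, flip to white, move to (4,4). |black|=5
Step 8: on WHITE (4,4): turn R to W, flip to black, move to (4,3). |black|=6
Step 9: on WHITE (4,3): turn R to N, flip to black, move to (3,3). |black|=7
Step 10: on WHITE (3,3): turn R to E, flip to black, move to (3,4). |black|=8
Step 11: on WHITE (3,4): turn R to S, flip to black, move to (4,4). |black|=9
Step 12: on BLACK (4,4): turn L to E, flip to white, move to (4,5). |black|=8
Step 13: on WHITE (4,5): turn R to S, flip to black, move to (5,5). |black|=9
Step 14: on WHITE (5,5): turn R to W, flip to black, move to (5,4). |black|=10
Step 15: on WHITE (5,4): turn R to N, flip to black, move to (4,4). |black|=11
Step 16: on WHITE (4,4): turn R to E, flip to black, move to (4,5). |black|=12
Step 17: on BLACK (4,5): turn L to N, flip to white, move to (3,5). |black|=11
Step 18: on BLACK (3,5): turn L to W, flip to white, move to (3,4). |black|=10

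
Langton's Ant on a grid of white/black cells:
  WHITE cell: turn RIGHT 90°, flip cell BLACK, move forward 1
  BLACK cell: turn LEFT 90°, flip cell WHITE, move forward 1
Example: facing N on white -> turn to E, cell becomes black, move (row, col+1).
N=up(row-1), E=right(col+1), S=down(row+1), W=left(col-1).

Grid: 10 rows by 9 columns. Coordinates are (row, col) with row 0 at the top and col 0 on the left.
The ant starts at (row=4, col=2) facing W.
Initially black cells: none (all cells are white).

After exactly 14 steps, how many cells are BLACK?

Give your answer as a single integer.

Step 1: on WHITE (4,2): turn R to N, flip to black, move to (3,2). |black|=1
Step 2: on WHITE (3,2): turn R to E, flip to black, move to (3,3). |black|=2
Step 3: on WHITE (3,3): turn R to S, flip to black, move to (4,3). |black|=3
Step 4: on WHITE (4,3): turn R to W, flip to black, move to (4,2). |black|=4
Step 5: on BLACK (4,2): turn L to S, flip to white, move to (5,2). |black|=3
Step 6: on WHITE (5,2): turn R to W, flip to black, move to (5,1). |black|=4
Step 7: on WHITE (5,1): turn R to N, flip to black, move to (4,1). |black|=5
Step 8: on WHITE (4,1): turn R to E, flip to black, move to (4,2). |black|=6
Step 9: on WHITE (4,2): turn R to S, flip to black, move to (5,2). |black|=7
Step 10: on BLACK (5,2): turn L to E, flip to white, move to (5,3). |black|=6
Step 11: on WHITE (5,3): turn R to S, flip to black, move to (6,3). |black|=7
Step 12: on WHITE (6,3): turn R to W, flip to black, move to (6,2). |black|=8
Step 13: on WHITE (6,2): turn R to N, flip to black, move to (5,2). |black|=9
Step 14: on WHITE (5,2): turn R to E, flip to black, move to (5,3). |black|=10

Answer: 10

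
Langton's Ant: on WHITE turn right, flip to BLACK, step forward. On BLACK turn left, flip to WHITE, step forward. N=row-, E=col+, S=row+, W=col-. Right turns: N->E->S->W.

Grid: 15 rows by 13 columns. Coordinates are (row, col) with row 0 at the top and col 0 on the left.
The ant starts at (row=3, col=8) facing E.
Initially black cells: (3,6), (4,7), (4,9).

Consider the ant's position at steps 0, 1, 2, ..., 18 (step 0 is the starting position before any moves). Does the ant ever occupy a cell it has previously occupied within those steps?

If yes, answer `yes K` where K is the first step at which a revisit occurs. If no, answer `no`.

Step 1: on WHITE (3,8): turn R to S, flip to black, move to (4,8). |black|=4 — new cell
Step 2: on WHITE (4,8): turn R to W, flip to black, move to (4,7). |black|=5 — new cell
Step 3: on BLACK (4,7): turn L to S, flip to white, move to (5,7). |black|=4 — new cell
Step 4: on WHITE (5,7): turn R to W, flip to black, move to (5,6). |black|=5 — new cell
Step 5: on WHITE (5,6): turn R to N, flip to black, move to (4,6). |black|=6 — new cell
Step 6: on WHITE (4,6): turn R to E, flip to black, move to (4,7). |black|=7 — REVISIT

Answer: yes 6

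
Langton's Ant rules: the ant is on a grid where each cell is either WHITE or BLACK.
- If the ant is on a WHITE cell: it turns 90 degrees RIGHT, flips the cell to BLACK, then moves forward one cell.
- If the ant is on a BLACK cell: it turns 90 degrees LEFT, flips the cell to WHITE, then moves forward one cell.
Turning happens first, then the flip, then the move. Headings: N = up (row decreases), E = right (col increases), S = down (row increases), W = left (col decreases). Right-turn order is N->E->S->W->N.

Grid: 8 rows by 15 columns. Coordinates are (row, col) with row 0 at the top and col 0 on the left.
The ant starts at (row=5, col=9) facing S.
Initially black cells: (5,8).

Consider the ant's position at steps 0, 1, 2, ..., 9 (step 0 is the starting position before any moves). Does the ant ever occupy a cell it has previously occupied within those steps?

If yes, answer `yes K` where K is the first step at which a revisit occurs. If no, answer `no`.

Answer: yes 5

Derivation:
Step 1: on WHITE (5,9): turn R to W, flip to black, move to (5,8). |black|=2 — new cell
Step 2: on BLACK (5,8): turn L to S, flip to white, move to (6,8). |black|=1 — new cell
Step 3: on WHITE (6,8): turn R to W, flip to black, move to (6,7). |black|=2 — new cell
Step 4: on WHITE (6,7): turn R to N, flip to black, move to (5,7). |black|=3 — new cell
Step 5: on WHITE (5,7): turn R to E, flip to black, move to (5,8). |black|=4 — REVISIT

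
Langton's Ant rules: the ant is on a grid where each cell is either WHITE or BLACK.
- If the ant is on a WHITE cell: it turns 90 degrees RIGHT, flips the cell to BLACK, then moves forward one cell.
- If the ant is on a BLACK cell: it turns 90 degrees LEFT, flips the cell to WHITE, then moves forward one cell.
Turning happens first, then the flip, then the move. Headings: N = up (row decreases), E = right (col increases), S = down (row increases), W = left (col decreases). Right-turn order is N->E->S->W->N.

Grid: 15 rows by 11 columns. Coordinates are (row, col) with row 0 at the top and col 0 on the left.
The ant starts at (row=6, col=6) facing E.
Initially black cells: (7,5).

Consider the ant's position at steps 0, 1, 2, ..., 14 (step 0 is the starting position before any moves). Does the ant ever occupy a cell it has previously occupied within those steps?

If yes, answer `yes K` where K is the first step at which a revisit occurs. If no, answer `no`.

Step 1: on WHITE (6,6): turn R to S, flip to black, move to (7,6). |black|=2 — new cell
Step 2: on WHITE (7,6): turn R to W, flip to black, move to (7,5). |black|=3 — new cell
Step 3: on BLACK (7,5): turn L to S, flip to white, move to (8,5). |black|=2 — new cell
Step 4: on WHITE (8,5): turn R to W, flip to black, move to (8,4). |black|=3 — new cell
Step 5: on WHITE (8,4): turn R to N, flip to black, move to (7,4). |black|=4 — new cell
Step 6: on WHITE (7,4): turn R to E, flip to black, move to (7,5). |black|=5 — REVISIT

Answer: yes 6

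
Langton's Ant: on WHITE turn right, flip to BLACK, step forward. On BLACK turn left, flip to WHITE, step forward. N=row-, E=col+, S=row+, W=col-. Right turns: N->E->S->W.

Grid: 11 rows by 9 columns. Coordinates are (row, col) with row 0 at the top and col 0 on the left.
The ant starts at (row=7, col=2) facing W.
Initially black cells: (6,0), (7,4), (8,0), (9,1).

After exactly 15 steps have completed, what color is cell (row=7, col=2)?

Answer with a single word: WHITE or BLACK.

Step 1: on WHITE (7,2): turn R to N, flip to black, move to (6,2). |black|=5
Step 2: on WHITE (6,2): turn R to E, flip to black, move to (6,3). |black|=6
Step 3: on WHITE (6,3): turn R to S, flip to black, move to (7,3). |black|=7
Step 4: on WHITE (7,3): turn R to W, flip to black, move to (7,2). |black|=8
Step 5: on BLACK (7,2): turn L to S, flip to white, move to (8,2). |black|=7
Step 6: on WHITE (8,2): turn R to W, flip to black, move to (8,1). |black|=8
Step 7: on WHITE (8,1): turn R to N, flip to black, move to (7,1). |black|=9
Step 8: on WHITE (7,1): turn R to E, flip to black, move to (7,2). |black|=10
Step 9: on WHITE (7,2): turn R to S, flip to black, move to (8,2). |black|=11
Step 10: on BLACK (8,2): turn L to E, flip to white, move to (8,3). |black|=10
Step 11: on WHITE (8,3): turn R to S, flip to black, move to (9,3). |black|=11
Step 12: on WHITE (9,3): turn R to W, flip to black, move to (9,2). |black|=12
Step 13: on WHITE (9,2): turn R to N, flip to black, move to (8,2). |black|=13
Step 14: on WHITE (8,2): turn R to E, flip to black, move to (8,3). |black|=14
Step 15: on BLACK (8,3): turn L to N, flip to white, move to (7,3). |black|=13

Answer: BLACK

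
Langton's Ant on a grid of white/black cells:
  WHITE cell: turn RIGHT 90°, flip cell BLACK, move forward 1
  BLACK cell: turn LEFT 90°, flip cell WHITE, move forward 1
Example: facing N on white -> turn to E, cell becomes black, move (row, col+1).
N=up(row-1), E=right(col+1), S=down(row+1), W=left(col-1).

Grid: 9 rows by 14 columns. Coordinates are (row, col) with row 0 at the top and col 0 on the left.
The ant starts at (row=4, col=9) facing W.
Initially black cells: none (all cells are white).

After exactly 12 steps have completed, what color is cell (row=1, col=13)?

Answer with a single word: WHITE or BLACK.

Answer: WHITE

Derivation:
Step 1: on WHITE (4,9): turn R to N, flip to black, move to (3,9). |black|=1
Step 2: on WHITE (3,9): turn R to E, flip to black, move to (3,10). |black|=2
Step 3: on WHITE (3,10): turn R to S, flip to black, move to (4,10). |black|=3
Step 4: on WHITE (4,10): turn R to W, flip to black, move to (4,9). |black|=4
Step 5: on BLACK (4,9): turn L to S, flip to white, move to (5,9). |black|=3
Step 6: on WHITE (5,9): turn R to W, flip to black, move to (5,8). |black|=4
Step 7: on WHITE (5,8): turn R to N, flip to black, move to (4,8). |black|=5
Step 8: on WHITE (4,8): turn R to E, flip to black, move to (4,9). |black|=6
Step 9: on WHITE (4,9): turn R to S, flip to black, move to (5,9). |black|=7
Step 10: on BLACK (5,9): turn L to E, flip to white, move to (5,10). |black|=6
Step 11: on WHITE (5,10): turn R to S, flip to black, move to (6,10). |black|=7
Step 12: on WHITE (6,10): turn R to W, flip to black, move to (6,9). |black|=8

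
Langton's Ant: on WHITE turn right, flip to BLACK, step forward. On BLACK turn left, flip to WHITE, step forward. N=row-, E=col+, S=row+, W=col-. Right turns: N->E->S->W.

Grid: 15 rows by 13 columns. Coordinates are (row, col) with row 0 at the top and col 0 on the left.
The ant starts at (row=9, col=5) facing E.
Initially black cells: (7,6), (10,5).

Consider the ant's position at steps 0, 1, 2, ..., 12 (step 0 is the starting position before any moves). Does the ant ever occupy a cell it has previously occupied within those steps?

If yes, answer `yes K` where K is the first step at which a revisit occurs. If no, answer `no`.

Answer: yes 5

Derivation:
Step 1: on WHITE (9,5): turn R to S, flip to black, move to (10,5). |black|=3 — new cell
Step 2: on BLACK (10,5): turn L to E, flip to white, move to (10,6). |black|=2 — new cell
Step 3: on WHITE (10,6): turn R to S, flip to black, move to (11,6). |black|=3 — new cell
Step 4: on WHITE (11,6): turn R to W, flip to black, move to (11,5). |black|=4 — new cell
Step 5: on WHITE (11,5): turn R to N, flip to black, move to (10,5). |black|=5 — REVISIT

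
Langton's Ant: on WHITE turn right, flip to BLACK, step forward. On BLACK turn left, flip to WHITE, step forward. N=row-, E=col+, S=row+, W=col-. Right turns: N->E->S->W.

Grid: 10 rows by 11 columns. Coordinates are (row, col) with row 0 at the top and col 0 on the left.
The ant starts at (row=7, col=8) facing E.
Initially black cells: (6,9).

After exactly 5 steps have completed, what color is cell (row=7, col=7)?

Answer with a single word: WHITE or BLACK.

Answer: BLACK

Derivation:
Step 1: on WHITE (7,8): turn R to S, flip to black, move to (8,8). |black|=2
Step 2: on WHITE (8,8): turn R to W, flip to black, move to (8,7). |black|=3
Step 3: on WHITE (8,7): turn R to N, flip to black, move to (7,7). |black|=4
Step 4: on WHITE (7,7): turn R to E, flip to black, move to (7,8). |black|=5
Step 5: on BLACK (7,8): turn L to N, flip to white, move to (6,8). |black|=4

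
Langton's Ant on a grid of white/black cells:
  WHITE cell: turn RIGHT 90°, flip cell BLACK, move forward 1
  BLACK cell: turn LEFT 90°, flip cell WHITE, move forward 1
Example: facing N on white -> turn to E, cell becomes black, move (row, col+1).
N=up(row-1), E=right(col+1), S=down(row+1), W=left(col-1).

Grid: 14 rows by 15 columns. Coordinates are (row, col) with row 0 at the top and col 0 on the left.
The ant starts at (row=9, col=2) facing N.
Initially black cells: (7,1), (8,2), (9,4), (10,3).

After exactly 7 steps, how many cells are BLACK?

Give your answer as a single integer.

Step 1: on WHITE (9,2): turn R to E, flip to black, move to (9,3). |black|=5
Step 2: on WHITE (9,3): turn R to S, flip to black, move to (10,3). |black|=6
Step 3: on BLACK (10,3): turn L to E, flip to white, move to (10,4). |black|=5
Step 4: on WHITE (10,4): turn R to S, flip to black, move to (11,4). |black|=6
Step 5: on WHITE (11,4): turn R to W, flip to black, move to (11,3). |black|=7
Step 6: on WHITE (11,3): turn R to N, flip to black, move to (10,3). |black|=8
Step 7: on WHITE (10,3): turn R to E, flip to black, move to (10,4). |black|=9

Answer: 9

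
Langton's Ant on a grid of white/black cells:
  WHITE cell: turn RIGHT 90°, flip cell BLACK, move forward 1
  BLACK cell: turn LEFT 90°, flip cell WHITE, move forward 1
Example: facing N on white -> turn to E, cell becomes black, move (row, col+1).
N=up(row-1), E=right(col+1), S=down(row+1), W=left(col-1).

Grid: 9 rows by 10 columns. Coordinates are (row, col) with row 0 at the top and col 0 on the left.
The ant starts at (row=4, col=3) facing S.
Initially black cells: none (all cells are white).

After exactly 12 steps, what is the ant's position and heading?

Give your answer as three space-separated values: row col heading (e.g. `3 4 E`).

Answer: 4 5 S

Derivation:
Step 1: on WHITE (4,3): turn R to W, flip to black, move to (4,2). |black|=1
Step 2: on WHITE (4,2): turn R to N, flip to black, move to (3,2). |black|=2
Step 3: on WHITE (3,2): turn R to E, flip to black, move to (3,3). |black|=3
Step 4: on WHITE (3,3): turn R to S, flip to black, move to (4,3). |black|=4
Step 5: on BLACK (4,3): turn L to E, flip to white, move to (4,4). |black|=3
Step 6: on WHITE (4,4): turn R to S, flip to black, move to (5,4). |black|=4
Step 7: on WHITE (5,4): turn R to W, flip to black, move to (5,3). |black|=5
Step 8: on WHITE (5,3): turn R to N, flip to black, move to (4,3). |black|=6
Step 9: on WHITE (4,3): turn R to E, flip to black, move to (4,4). |black|=7
Step 10: on BLACK (4,4): turn L to N, flip to white, move to (3,4). |black|=6
Step 11: on WHITE (3,4): turn R to E, flip to black, move to (3,5). |black|=7
Step 12: on WHITE (3,5): turn R to S, flip to black, move to (4,5). |black|=8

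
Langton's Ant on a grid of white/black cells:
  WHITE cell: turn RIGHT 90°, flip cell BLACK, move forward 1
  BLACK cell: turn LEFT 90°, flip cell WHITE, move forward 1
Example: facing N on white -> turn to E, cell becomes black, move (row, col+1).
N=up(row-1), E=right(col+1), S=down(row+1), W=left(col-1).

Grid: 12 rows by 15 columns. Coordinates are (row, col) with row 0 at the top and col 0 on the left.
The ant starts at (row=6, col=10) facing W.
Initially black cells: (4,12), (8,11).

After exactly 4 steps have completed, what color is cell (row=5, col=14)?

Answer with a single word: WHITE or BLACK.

Answer: WHITE

Derivation:
Step 1: on WHITE (6,10): turn R to N, flip to black, move to (5,10). |black|=3
Step 2: on WHITE (5,10): turn R to E, flip to black, move to (5,11). |black|=4
Step 3: on WHITE (5,11): turn R to S, flip to black, move to (6,11). |black|=5
Step 4: on WHITE (6,11): turn R to W, flip to black, move to (6,10). |black|=6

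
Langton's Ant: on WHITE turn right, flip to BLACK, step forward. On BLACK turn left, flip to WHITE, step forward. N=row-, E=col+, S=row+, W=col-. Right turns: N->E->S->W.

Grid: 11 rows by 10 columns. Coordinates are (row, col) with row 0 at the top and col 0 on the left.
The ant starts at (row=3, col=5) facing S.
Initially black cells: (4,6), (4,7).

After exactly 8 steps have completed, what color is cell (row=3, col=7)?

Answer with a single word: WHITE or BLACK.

Answer: WHITE

Derivation:
Step 1: on WHITE (3,5): turn R to W, flip to black, move to (3,4). |black|=3
Step 2: on WHITE (3,4): turn R to N, flip to black, move to (2,4). |black|=4
Step 3: on WHITE (2,4): turn R to E, flip to black, move to (2,5). |black|=5
Step 4: on WHITE (2,5): turn R to S, flip to black, move to (3,5). |black|=6
Step 5: on BLACK (3,5): turn L to E, flip to white, move to (3,6). |black|=5
Step 6: on WHITE (3,6): turn R to S, flip to black, move to (4,6). |black|=6
Step 7: on BLACK (4,6): turn L to E, flip to white, move to (4,7). |black|=5
Step 8: on BLACK (4,7): turn L to N, flip to white, move to (3,7). |black|=4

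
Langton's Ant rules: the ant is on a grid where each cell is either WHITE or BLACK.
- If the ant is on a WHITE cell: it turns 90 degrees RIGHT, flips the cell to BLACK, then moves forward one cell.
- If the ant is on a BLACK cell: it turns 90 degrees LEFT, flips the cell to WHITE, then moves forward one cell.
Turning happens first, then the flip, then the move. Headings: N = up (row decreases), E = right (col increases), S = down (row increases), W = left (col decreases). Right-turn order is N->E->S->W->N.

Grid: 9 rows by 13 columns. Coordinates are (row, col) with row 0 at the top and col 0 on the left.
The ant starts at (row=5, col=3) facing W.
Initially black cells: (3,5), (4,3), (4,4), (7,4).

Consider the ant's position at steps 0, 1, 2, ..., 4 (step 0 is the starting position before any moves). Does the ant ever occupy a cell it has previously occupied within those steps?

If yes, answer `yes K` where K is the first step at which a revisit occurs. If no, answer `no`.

Step 1: on WHITE (5,3): turn R to N, flip to black, move to (4,3). |black|=5 — new cell
Step 2: on BLACK (4,3): turn L to W, flip to white, move to (4,2). |black|=4 — new cell
Step 3: on WHITE (4,2): turn R to N, flip to black, move to (3,2). |black|=5 — new cell
Step 4: on WHITE (3,2): turn R to E, flip to black, move to (3,3). |black|=6 — new cell
No revisit within 4 steps.

Answer: no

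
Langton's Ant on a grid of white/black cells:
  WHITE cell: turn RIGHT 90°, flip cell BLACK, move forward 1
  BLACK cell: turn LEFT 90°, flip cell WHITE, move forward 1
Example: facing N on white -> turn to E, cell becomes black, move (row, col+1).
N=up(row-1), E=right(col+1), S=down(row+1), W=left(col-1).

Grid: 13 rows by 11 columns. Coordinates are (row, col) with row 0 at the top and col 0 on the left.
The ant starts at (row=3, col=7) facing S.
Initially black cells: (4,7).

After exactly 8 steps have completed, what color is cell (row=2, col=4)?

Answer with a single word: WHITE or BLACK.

Answer: WHITE

Derivation:
Step 1: on WHITE (3,7): turn R to W, flip to black, move to (3,6). |black|=2
Step 2: on WHITE (3,6): turn R to N, flip to black, move to (2,6). |black|=3
Step 3: on WHITE (2,6): turn R to E, flip to black, move to (2,7). |black|=4
Step 4: on WHITE (2,7): turn R to S, flip to black, move to (3,7). |black|=5
Step 5: on BLACK (3,7): turn L to E, flip to white, move to (3,8). |black|=4
Step 6: on WHITE (3,8): turn R to S, flip to black, move to (4,8). |black|=5
Step 7: on WHITE (4,8): turn R to W, flip to black, move to (4,7). |black|=6
Step 8: on BLACK (4,7): turn L to S, flip to white, move to (5,7). |black|=5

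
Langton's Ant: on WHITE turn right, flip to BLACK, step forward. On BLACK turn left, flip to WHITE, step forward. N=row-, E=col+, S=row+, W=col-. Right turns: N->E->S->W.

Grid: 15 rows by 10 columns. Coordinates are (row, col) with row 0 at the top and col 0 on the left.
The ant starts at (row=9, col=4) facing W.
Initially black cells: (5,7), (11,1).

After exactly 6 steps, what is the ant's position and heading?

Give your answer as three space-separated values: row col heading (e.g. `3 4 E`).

Step 1: on WHITE (9,4): turn R to N, flip to black, move to (8,4). |black|=3
Step 2: on WHITE (8,4): turn R to E, flip to black, move to (8,5). |black|=4
Step 3: on WHITE (8,5): turn R to S, flip to black, move to (9,5). |black|=5
Step 4: on WHITE (9,5): turn R to W, flip to black, move to (9,4). |black|=6
Step 5: on BLACK (9,4): turn L to S, flip to white, move to (10,4). |black|=5
Step 6: on WHITE (10,4): turn R to W, flip to black, move to (10,3). |black|=6

Answer: 10 3 W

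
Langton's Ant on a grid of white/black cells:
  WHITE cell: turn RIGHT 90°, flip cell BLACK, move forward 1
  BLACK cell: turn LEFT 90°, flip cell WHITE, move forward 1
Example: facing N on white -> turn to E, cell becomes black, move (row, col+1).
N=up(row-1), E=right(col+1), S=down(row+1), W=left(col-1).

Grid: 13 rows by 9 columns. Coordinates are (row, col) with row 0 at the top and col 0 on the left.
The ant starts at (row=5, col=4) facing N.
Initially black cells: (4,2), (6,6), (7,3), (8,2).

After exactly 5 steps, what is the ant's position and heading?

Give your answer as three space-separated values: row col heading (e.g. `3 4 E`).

Answer: 5 3 W

Derivation:
Step 1: on WHITE (5,4): turn R to E, flip to black, move to (5,5). |black|=5
Step 2: on WHITE (5,5): turn R to S, flip to black, move to (6,5). |black|=6
Step 3: on WHITE (6,5): turn R to W, flip to black, move to (6,4). |black|=7
Step 4: on WHITE (6,4): turn R to N, flip to black, move to (5,4). |black|=8
Step 5: on BLACK (5,4): turn L to W, flip to white, move to (5,3). |black|=7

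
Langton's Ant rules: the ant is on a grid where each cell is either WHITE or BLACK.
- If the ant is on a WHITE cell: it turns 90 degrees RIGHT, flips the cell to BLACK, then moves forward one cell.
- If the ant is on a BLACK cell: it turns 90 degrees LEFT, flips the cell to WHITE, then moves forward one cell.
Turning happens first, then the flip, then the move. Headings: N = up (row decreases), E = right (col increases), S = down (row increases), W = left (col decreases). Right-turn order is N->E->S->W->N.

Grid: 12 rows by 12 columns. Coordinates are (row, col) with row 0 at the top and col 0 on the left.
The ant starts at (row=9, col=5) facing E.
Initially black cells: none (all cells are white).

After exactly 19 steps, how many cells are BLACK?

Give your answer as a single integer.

Answer: 7

Derivation:
Step 1: on WHITE (9,5): turn R to S, flip to black, move to (10,5). |black|=1
Step 2: on WHITE (10,5): turn R to W, flip to black, move to (10,4). |black|=2
Step 3: on WHITE (10,4): turn R to N, flip to black, move to (9,4). |black|=3
Step 4: on WHITE (9,4): turn R to E, flip to black, move to (9,5). |black|=4
Step 5: on BLACK (9,5): turn L to N, flip to white, move to (8,5). |black|=3
Step 6: on WHITE (8,5): turn R to E, flip to black, move to (8,6). |black|=4
Step 7: on WHITE (8,6): turn R to S, flip to black, move to (9,6). |black|=5
Step 8: on WHITE (9,6): turn R to W, flip to black, move to (9,5). |black|=6
Step 9: on WHITE (9,5): turn R to N, flip to black, move to (8,5). |black|=7
Step 10: on BLACK (8,5): turn L to W, flip to white, move to (8,4). |black|=6
Step 11: on WHITE (8,4): turn R to N, flip to black, move to (7,4). |black|=7
Step 12: on WHITE (7,4): turn R to E, flip to black, move to (7,5). |black|=8
Step 13: on WHITE (7,5): turn R to S, flip to black, move to (8,5). |black|=9
Step 14: on WHITE (8,5): turn R to W, flip to black, move to (8,4). |black|=10
Step 15: on BLACK (8,4): turn L to S, flip to white, move to (9,4). |black|=9
Step 16: on BLACK (9,4): turn L to E, flip to white, move to (9,5). |black|=8
Step 17: on BLACK (9,5): turn L to N, flip to white, move to (8,5). |black|=7
Step 18: on BLACK (8,5): turn L to W, flip to white, move to (8,4). |black|=6
Step 19: on WHITE (8,4): turn R to N, flip to black, move to (7,4). |black|=7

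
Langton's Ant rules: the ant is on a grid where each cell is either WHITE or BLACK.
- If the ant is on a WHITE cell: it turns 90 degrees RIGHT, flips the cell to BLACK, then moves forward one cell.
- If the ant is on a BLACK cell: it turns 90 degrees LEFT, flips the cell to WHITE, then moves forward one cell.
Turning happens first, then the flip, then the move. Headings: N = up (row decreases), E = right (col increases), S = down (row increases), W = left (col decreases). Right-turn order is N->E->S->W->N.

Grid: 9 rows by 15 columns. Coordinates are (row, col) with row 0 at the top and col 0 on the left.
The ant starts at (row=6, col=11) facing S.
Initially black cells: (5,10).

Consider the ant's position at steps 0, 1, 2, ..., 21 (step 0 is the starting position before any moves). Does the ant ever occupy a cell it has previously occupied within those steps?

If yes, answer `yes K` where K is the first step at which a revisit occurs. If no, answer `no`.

Answer: yes 6

Derivation:
Step 1: on WHITE (6,11): turn R to W, flip to black, move to (6,10). |black|=2 — new cell
Step 2: on WHITE (6,10): turn R to N, flip to black, move to (5,10). |black|=3 — new cell
Step 3: on BLACK (5,10): turn L to W, flip to white, move to (5,9). |black|=2 — new cell
Step 4: on WHITE (5,9): turn R to N, flip to black, move to (4,9). |black|=3 — new cell
Step 5: on WHITE (4,9): turn R to E, flip to black, move to (4,10). |black|=4 — new cell
Step 6: on WHITE (4,10): turn R to S, flip to black, move to (5,10). |black|=5 — REVISIT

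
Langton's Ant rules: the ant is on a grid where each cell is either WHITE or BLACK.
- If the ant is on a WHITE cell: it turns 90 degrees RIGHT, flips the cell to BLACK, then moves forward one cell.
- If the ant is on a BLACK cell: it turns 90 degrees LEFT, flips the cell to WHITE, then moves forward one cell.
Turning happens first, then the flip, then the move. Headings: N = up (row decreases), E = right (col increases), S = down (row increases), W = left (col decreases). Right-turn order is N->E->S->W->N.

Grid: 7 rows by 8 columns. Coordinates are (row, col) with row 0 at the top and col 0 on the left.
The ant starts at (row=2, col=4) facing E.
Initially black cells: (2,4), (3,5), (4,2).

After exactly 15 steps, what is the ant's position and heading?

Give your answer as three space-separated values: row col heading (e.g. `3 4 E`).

Step 1: on BLACK (2,4): turn L to N, flip to white, move to (1,4). |black|=2
Step 2: on WHITE (1,4): turn R to E, flip to black, move to (1,5). |black|=3
Step 3: on WHITE (1,5): turn R to S, flip to black, move to (2,5). |black|=4
Step 4: on WHITE (2,5): turn R to W, flip to black, move to (2,4). |black|=5
Step 5: on WHITE (2,4): turn R to N, flip to black, move to (1,4). |black|=6
Step 6: on BLACK (1,4): turn L to W, flip to white, move to (1,3). |black|=5
Step 7: on WHITE (1,3): turn R to N, flip to black, move to (0,3). |black|=6
Step 8: on WHITE (0,3): turn R to E, flip to black, move to (0,4). |black|=7
Step 9: on WHITE (0,4): turn R to S, flip to black, move to (1,4). |black|=8
Step 10: on WHITE (1,4): turn R to W, flip to black, move to (1,3). |black|=9
Step 11: on BLACK (1,3): turn L to S, flip to white, move to (2,3). |black|=8
Step 12: on WHITE (2,3): turn R to W, flip to black, move to (2,2). |black|=9
Step 13: on WHITE (2,2): turn R to N, flip to black, move to (1,2). |black|=10
Step 14: on WHITE (1,2): turn R to E, flip to black, move to (1,3). |black|=11
Step 15: on WHITE (1,3): turn R to S, flip to black, move to (2,3). |black|=12

Answer: 2 3 S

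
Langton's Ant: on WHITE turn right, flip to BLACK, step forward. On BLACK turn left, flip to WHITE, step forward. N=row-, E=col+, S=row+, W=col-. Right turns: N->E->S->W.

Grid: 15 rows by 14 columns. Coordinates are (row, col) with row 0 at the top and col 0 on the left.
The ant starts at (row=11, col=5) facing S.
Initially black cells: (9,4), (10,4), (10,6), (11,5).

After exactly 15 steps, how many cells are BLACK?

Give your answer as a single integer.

Answer: 7

Derivation:
Step 1: on BLACK (11,5): turn L to E, flip to white, move to (11,6). |black|=3
Step 2: on WHITE (11,6): turn R to S, flip to black, move to (12,6). |black|=4
Step 3: on WHITE (12,6): turn R to W, flip to black, move to (12,5). |black|=5
Step 4: on WHITE (12,5): turn R to N, flip to black, move to (11,5). |black|=6
Step 5: on WHITE (11,5): turn R to E, flip to black, move to (11,6). |black|=7
Step 6: on BLACK (11,6): turn L to N, flip to white, move to (10,6). |black|=6
Step 7: on BLACK (10,6): turn L to W, flip to white, move to (10,5). |black|=5
Step 8: on WHITE (10,5): turn R to N, flip to black, move to (9,5). |black|=6
Step 9: on WHITE (9,5): turn R to E, flip to black, move to (9,6). |black|=7
Step 10: on WHITE (9,6): turn R to S, flip to black, move to (10,6). |black|=8
Step 11: on WHITE (10,6): turn R to W, flip to black, move to (10,5). |black|=9
Step 12: on BLACK (10,5): turn L to S, flip to white, move to (11,5). |black|=8
Step 13: on BLACK (11,5): turn L to E, flip to white, move to (11,6). |black|=7
Step 14: on WHITE (11,6): turn R to S, flip to black, move to (12,6). |black|=8
Step 15: on BLACK (12,6): turn L to E, flip to white, move to (12,7). |black|=7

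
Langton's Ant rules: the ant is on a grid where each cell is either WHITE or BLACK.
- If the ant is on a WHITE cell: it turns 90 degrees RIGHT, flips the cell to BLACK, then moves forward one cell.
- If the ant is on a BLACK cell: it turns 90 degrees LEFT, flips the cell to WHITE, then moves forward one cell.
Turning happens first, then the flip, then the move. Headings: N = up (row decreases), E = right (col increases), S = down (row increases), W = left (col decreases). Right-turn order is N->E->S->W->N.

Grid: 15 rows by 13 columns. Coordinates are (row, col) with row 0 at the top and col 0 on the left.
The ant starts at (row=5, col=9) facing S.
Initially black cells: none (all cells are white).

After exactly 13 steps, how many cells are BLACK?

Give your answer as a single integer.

Step 1: on WHITE (5,9): turn R to W, flip to black, move to (5,8). |black|=1
Step 2: on WHITE (5,8): turn R to N, flip to black, move to (4,8). |black|=2
Step 3: on WHITE (4,8): turn R to E, flip to black, move to (4,9). |black|=3
Step 4: on WHITE (4,9): turn R to S, flip to black, move to (5,9). |black|=4
Step 5: on BLACK (5,9): turn L to E, flip to white, move to (5,10). |black|=3
Step 6: on WHITE (5,10): turn R to S, flip to black, move to (6,10). |black|=4
Step 7: on WHITE (6,10): turn R to W, flip to black, move to (6,9). |black|=5
Step 8: on WHITE (6,9): turn R to N, flip to black, move to (5,9). |black|=6
Step 9: on WHITE (5,9): turn R to E, flip to black, move to (5,10). |black|=7
Step 10: on BLACK (5,10): turn L to N, flip to white, move to (4,10). |black|=6
Step 11: on WHITE (4,10): turn R to E, flip to black, move to (4,11). |black|=7
Step 12: on WHITE (4,11): turn R to S, flip to black, move to (5,11). |black|=8
Step 13: on WHITE (5,11): turn R to W, flip to black, move to (5,10). |black|=9

Answer: 9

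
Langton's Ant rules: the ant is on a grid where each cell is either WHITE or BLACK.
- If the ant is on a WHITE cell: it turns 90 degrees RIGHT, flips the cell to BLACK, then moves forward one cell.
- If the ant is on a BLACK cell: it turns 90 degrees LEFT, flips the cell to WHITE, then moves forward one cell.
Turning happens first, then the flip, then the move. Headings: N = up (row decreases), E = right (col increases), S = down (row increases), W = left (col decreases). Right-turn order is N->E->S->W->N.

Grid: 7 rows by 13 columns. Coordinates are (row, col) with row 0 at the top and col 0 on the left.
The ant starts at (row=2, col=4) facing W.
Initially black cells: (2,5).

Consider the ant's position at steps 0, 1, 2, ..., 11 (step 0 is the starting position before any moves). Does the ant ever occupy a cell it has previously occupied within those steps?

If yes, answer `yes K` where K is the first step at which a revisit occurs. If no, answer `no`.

Answer: yes 7

Derivation:
Step 1: on WHITE (2,4): turn R to N, flip to black, move to (1,4). |black|=2 — new cell
Step 2: on WHITE (1,4): turn R to E, flip to black, move to (1,5). |black|=3 — new cell
Step 3: on WHITE (1,5): turn R to S, flip to black, move to (2,5). |black|=4 — new cell
Step 4: on BLACK (2,5): turn L to E, flip to white, move to (2,6). |black|=3 — new cell
Step 5: on WHITE (2,6): turn R to S, flip to black, move to (3,6). |black|=4 — new cell
Step 6: on WHITE (3,6): turn R to W, flip to black, move to (3,5). |black|=5 — new cell
Step 7: on WHITE (3,5): turn R to N, flip to black, move to (2,5). |black|=6 — REVISIT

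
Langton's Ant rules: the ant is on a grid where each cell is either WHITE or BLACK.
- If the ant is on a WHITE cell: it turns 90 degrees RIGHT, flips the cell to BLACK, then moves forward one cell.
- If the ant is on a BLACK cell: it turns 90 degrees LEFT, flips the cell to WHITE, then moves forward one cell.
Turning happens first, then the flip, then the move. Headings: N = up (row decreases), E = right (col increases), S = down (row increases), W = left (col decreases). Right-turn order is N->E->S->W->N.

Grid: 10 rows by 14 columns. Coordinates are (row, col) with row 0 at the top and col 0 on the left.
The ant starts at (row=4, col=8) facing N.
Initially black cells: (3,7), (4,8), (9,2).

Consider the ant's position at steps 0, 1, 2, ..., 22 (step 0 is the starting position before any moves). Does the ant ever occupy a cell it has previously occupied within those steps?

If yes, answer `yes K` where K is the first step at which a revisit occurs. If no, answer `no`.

Answer: yes 6

Derivation:
Step 1: on BLACK (4,8): turn L to W, flip to white, move to (4,7). |black|=2 — new cell
Step 2: on WHITE (4,7): turn R to N, flip to black, move to (3,7). |black|=3 — new cell
Step 3: on BLACK (3,7): turn L to W, flip to white, move to (3,6). |black|=2 — new cell
Step 4: on WHITE (3,6): turn R to N, flip to black, move to (2,6). |black|=3 — new cell
Step 5: on WHITE (2,6): turn R to E, flip to black, move to (2,7). |black|=4 — new cell
Step 6: on WHITE (2,7): turn R to S, flip to black, move to (3,7). |black|=5 — REVISIT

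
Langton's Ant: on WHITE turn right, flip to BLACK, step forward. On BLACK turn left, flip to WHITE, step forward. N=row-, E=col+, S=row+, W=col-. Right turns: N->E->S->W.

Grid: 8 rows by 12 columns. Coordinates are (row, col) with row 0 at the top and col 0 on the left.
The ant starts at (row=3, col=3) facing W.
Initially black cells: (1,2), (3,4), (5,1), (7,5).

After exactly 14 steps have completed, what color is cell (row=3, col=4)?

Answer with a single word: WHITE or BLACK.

Step 1: on WHITE (3,3): turn R to N, flip to black, move to (2,3). |black|=5
Step 2: on WHITE (2,3): turn R to E, flip to black, move to (2,4). |black|=6
Step 3: on WHITE (2,4): turn R to S, flip to black, move to (3,4). |black|=7
Step 4: on BLACK (3,4): turn L to E, flip to white, move to (3,5). |black|=6
Step 5: on WHITE (3,5): turn R to S, flip to black, move to (4,5). |black|=7
Step 6: on WHITE (4,5): turn R to W, flip to black, move to (4,4). |black|=8
Step 7: on WHITE (4,4): turn R to N, flip to black, move to (3,4). |black|=9
Step 8: on WHITE (3,4): turn R to E, flip to black, move to (3,5). |black|=10
Step 9: on BLACK (3,5): turn L to N, flip to white, move to (2,5). |black|=9
Step 10: on WHITE (2,5): turn R to E, flip to black, move to (2,6). |black|=10
Step 11: on WHITE (2,6): turn R to S, flip to black, move to (3,6). |black|=11
Step 12: on WHITE (3,6): turn R to W, flip to black, move to (3,5). |black|=12
Step 13: on WHITE (3,5): turn R to N, flip to black, move to (2,5). |black|=13
Step 14: on BLACK (2,5): turn L to W, flip to white, move to (2,4). |black|=12

Answer: BLACK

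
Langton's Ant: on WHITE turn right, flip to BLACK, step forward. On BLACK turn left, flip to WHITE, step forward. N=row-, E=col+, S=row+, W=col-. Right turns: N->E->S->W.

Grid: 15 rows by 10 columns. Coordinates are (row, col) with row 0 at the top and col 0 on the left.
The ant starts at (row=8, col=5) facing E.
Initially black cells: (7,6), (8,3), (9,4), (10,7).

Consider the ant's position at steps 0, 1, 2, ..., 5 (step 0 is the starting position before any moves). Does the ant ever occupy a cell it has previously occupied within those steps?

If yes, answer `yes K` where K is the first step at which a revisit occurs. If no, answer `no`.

Step 1: on WHITE (8,5): turn R to S, flip to black, move to (9,5). |black|=5 — new cell
Step 2: on WHITE (9,5): turn R to W, flip to black, move to (9,4). |black|=6 — new cell
Step 3: on BLACK (9,4): turn L to S, flip to white, move to (10,4). |black|=5 — new cell
Step 4: on WHITE (10,4): turn R to W, flip to black, move to (10,3). |black|=6 — new cell
Step 5: on WHITE (10,3): turn R to N, flip to black, move to (9,3). |black|=7 — new cell
No revisit within 5 steps.

Answer: no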